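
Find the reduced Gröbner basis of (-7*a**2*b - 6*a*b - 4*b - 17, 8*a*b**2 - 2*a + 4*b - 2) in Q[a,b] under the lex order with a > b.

Buchberger's algorithm terminates because the ascending chain of leading-term ideals stabilizes.

f_1 = -7*a**2*b - 6*a*b - 4*b - 17, LT = a**2*b.
f_2 = 8*a*b**2 - 2*a + 4*b - 2, LT = a*b**2.

S(f_1,f_2): lcm = a**2*b**2. S = 1/4*a**2 + 6/7*a*b**2 - 1/2*a*b + 1/4*a + 4/7*b**2 + 17/7*b.
  reduce S modulo (f_1, f_2):
  remainder 1/4*a**2 - 1/2*a*b + 13/28*a + 4/7*b**2 + 2*b + 3/14 ≠ 0; add g_3 = 1/4*a**2 - 1/2*a*b + 13/28*a + 4/7*b**2 + 2*b + 3/14 to the basis.

S(f_1,g_3): lcm = a**2*b. S = 2*a*b**2 - a*b - 16/7*b**3 - 8*b**2 - 2/7*b + 17/7.
  reduce S modulo (f_1, f_2, g_3):
  remainder -a*b + 1/2*a - 16/7*b**3 - 8*b**2 - 9/7*b + 41/14 ≠ 0; add g_4 = -a*b + 1/2*a - 16/7*b**3 - 8*b**2 - 9/7*b + 41/14 to the basis.

S(f_2,g_3): lcm = a**2*b**2. S = -1/4*a**2 + 2*a*b**3 - 13/7*a*b**2 + 1/2*a*b - 1/4*a - 16/7*b**4 - 8*b**3 - 6/7*b**2.
  reduce S modulo (f_1, f_2, g_3, g_4):
  remainder -16/7*b**4 - 64/7*b**3 - 37/7*b**2 + 39/14*b + 17/14 ≠ 0; add g_5 = -16/7*b**4 - 64/7*b**3 - 37/7*b**2 + 39/14*b + 17/14 to the basis.

The other S-polynomials (S(f_1,g_4), S(f_2,g_4), S(g_3,g_4), S(f_1,g_5), S(f_2,g_5), S(g_3,g_5), S(g_4,g_5)) all reduce to 0 modulo the current basis, so we have a Gröbner basis.
Inter-reduce: drop elements whose leading term is divisible by another's, tail-reduce, and make monic.

G = {a**2 + 6/7*a + 32/7*b**3 + 128/7*b**2 + 74/7*b - 5, a*b - 1/2*a + 16/7*b**3 + 8*b**2 + 9/7*b - 41/14, b**4 + 4*b**3 + 37/16*b**2 - 39/32*b - 17/32}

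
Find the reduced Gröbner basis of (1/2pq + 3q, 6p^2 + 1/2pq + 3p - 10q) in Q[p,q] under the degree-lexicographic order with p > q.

f_1 = 1/2pq + 3q, LT = pq.
f_2 = 6p^2 + 1/2pq + 3p - 10q, LT = p^2.

S(f_1,f_2): lcm = p^2q. S = -1/12pq^2 + 11/2pq + 5/3q^2.
  reduce S modulo (f_1, f_2):
  remainder 13/6q^2 - 33q ≠ 0; add g_3 = 13/6q^2 - 33q to the basis.

The other S-polynomials (S(f_1,g_3), S(f_2,g_3)) all reduce to 0 modulo the current basis, so we have a Gröbner basis.

G = {p^2 + 1/2p - 13/6q, pq + 6q, q^2 - 198/13q}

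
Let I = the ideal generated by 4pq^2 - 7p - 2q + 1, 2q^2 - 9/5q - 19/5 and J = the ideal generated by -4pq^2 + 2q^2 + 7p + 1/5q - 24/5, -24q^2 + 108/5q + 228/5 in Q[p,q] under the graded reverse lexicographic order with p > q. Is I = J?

Yes, the ideals are equal.

Equality of ideals is decidable: compute both reduced Gröbner bases (unique for the ordering) and check whether they agree.
Buchberger on the first generating set:
f_1 = 4pq^2 - 7p - 2q + 1, LT = pq^2.
f_2 = 2q^2 - 9/5q - 19/5, LT = q^2.

S(f_1,f_2): lcm = pq^2. S = 9/10pq + 3/20p - 1/2q + 1/4.
  leading term pq: no divisor's leading term divides it; move 9/10pq to the remainder.
  leading term p: no divisor's leading term divides it; move 3/20p to the remainder.
  leading term q: no divisor's leading term divides it; move -1/2q to the remainder.
  leading term 1: no divisor's leading term divides it; move 1/4 to the remainder.
  remainder 9/10pq + 3/20p - 1/2q + 1/4 ≠ 0; add g_3 = 9/10pq + 3/20p - 1/2q + 1/4 to the basis.

S(f_1,g_3): lcm = pq^2. S = -1/6pq + 5/9q^2 - 7/4p - 7/9q + 1/4.
  leading term pq: subtract (-5/27)·g_3 from -1/6pq + 5/9q^2 - 7/4p - 7/9q + 1/4 → 5/9q^2 - 31/18p - 47/54q + 8/27
  leading term q^2: subtract (5/18)·f_2 from 5/9q^2 - 31/18p - 47/54q + 8/27 → -31/18p - 10/27q + 73/54
  leading term p: no divisor's leading term divides it; move -31/18p to the remainder.
  leading term q: no divisor's leading term divides it; move -10/27q to the remainder.
  leading term 1: no divisor's leading term divides it; move 73/54 to the remainder.
  remainder -31/18p - 10/27q + 73/54 ≠ 0; add g_4 = -31/18p - 10/27q + 73/54 to the basis.

The other S-polynomials (S(f_2,g_3), S(f_1,g_4), S(f_2,g_4), S(g_3,g_4)) all reduce to 0 modulo the current basis, so we have a Gröbner basis.
Inter-reduce: drop elements whose leading term is divisible by another's, tail-reduce, and make monic.
Reduced Gröbner basis: {q^2 - 9/10q - 19/10, p + 20/93q - 73/93}.

Buchberger on the second generating set:
h_1 = -4pq^2 + 2q^2 + 7p + 1/5q - 24/5, LT = pq^2.
h_2 = -24q^2 + 108/5q + 228/5, LT = q^2.

S(h_1,h_2): lcm = pq^2. S = 9/10pq - 1/2q^2 + 3/20p - 1/20q + 6/5.
  leading term pq: no divisor's leading term divides it; move 9/10pq to the remainder.
  leading term q^2: subtract (1/48)·h_2 from -1/2q^2 + 3/20p - 1/20q + 6/5 → 3/20p - 1/2q + 1/4
  leading term p: no divisor's leading term divides it; move 3/20p to the remainder.
  leading term q: no divisor's leading term divides it; move -1/2q to the remainder.
  leading term 1: no divisor's leading term divides it; move 1/4 to the remainder.
  remainder 9/10pq + 3/20p - 1/2q + 1/4 ≠ 0; add k_3 = 9/10pq + 3/20p - 1/2q + 1/4 to the basis.

S(h_1,k_3): lcm = pq^2. S = -1/6pq + 1/18q^2 - 7/4p - 59/180q + 6/5.
  leading term pq: subtract (-5/27)·k_3 from -1/6pq + 1/18q^2 - 7/4p - 59/180q + 6/5 → 1/18q^2 - 31/18p - 227/540q + 673/540
  leading term q^2: subtract (-1/432)·h_2 from 1/18q^2 - 31/18p - 227/540q + 673/540 → -31/18p - 10/27q + 73/54
  leading term p: no divisor's leading term divides it; move -31/18p to the remainder.
  leading term q: no divisor's leading term divides it; move -10/27q to the remainder.
  leading term 1: no divisor's leading term divides it; move 73/54 to the remainder.
  remainder -31/18p - 10/27q + 73/54 ≠ 0; add k_4 = -31/18p - 10/27q + 73/54 to the basis.

The other S-polynomials (S(h_2,k_3), S(h_1,k_4), S(h_2,k_4), S(k_3,k_4)) all reduce to 0 modulo the current basis, so we have a Gröbner basis.
Inter-reduce: drop elements whose leading term is divisible by another's, tail-reduce, and make monic.
Reduced Gröbner basis: {q^2 - 9/10q - 19/10, p + 20/93q - 73/93}.

These coincide, so the ideals are equal.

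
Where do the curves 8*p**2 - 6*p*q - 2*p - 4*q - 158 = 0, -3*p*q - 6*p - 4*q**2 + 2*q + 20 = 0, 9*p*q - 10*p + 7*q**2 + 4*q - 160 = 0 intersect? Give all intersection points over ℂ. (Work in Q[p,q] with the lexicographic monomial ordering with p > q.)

{(-5, -2)}

Compute a lex Gröbner basis by Buchberger's algorithm.
f_1 = 8*p**2 - 6*p*q - 2*p - 4*q - 158, LT = p**2.
f_2 = -3*p*q - 6*p - 4*q**2 + 2*q + 20, LT = p*q.
f_3 = 9*p*q - 10*p + 7*q**2 + 4*q - 160, LT = p*q.

S(f_1,f_2): lcm = p**2*q. S = -2*p**2 - 25/12*p*q**2 + 5/12*p*q + 20/3*p - 1/2*q**2 - 79/4*q.
  reduce S modulo (f_1, f_2, f_3):
  remainder 25/9*q**3 - 6*q**2 - 391/12*q - 341/18 ≠ 0; add h_4 = 25/9*q**3 - 6*q**2 - 391/12*q - 341/18 to the basis.

S(f_1,f_3): lcm = p**2*q. S = 10/9*p**2 - 55/36*p*q**2 - 25/36*p*q + 160/9*p - 1/2*q**2 - 79/4*q.
  reduce S modulo (f_1, f_2, f_3, h_4):
  remainder 35/3*p - 62/45*q**2 - 151/45*q + 857/15 ≠ 0; add h_5 = 35/3*p - 62/45*q**2 - 151/45*q + 857/15 to the basis.

S(f_2,f_3): lcm = p*q. S = 28/9*p + 5/9*q**2 - 10/9*q + 100/9.
  reduce S modulo (f_1, f_2, f_3, h_4, h_5):
  remainder 623/675*q**2 - 146/675*q - 928/225 ≠ 0; add h_6 = 623/675*q**2 - 146/675*q - 928/225 to the basis.

S(f_3,h_4): lcm = p*q**3. S = 236/225*p*q**2 + 1173/100*p*q + 341/50*p + 7/9*q**4 + 4/9*q**3 - 160/9*q**2.
  reduce S modulo (f_1, f_2, f_3, h_4, h_5, h_6):
  remainder 1129613/60075*q + 2259226/60075 ≠ 0; add h_7 = 1129613/60075*q + 2259226/60075 to the basis.

The other S-polynomials (S(f_1,h_4), S(f_2,h_4), S(f_1,h_5), S(f_2,h_5), S(f_3,h_5), S(h_4,h_5), S(f_1,h_6), S(f_2,h_6), S(f_3,h_6), S(h_4,h_6), S(h_5,h_6), S(f_1,h_7), S(f_2,h_7), S(f_3,h_7), S(h_4,h_7), S(h_5,h_7), S(h_6,h_7)) all reduce to 0 modulo the current basis, so we have a Gröbner basis.
Inter-reduce: drop elements whose leading term is divisible by another's, tail-reduce, and make monic.
Reduced Gröbner basis: {p + 5, q + 2}.

Since the basis is lex-ordered, q + 2 is univariate in q. Its roots are {-2}. Back-substituting each root into the other basis elements fixes the other coordinates.
  q = -2: the earlier basis element becomes p + 5 = 0, giving p = -5 — point (-5, -2).
This is the nonlinear analogue of row-reducing a linear system.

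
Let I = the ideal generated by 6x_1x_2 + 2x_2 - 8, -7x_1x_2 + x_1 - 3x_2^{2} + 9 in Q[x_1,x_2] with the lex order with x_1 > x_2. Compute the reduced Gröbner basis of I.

G = {x_1 - 3x_2^{2} + \tfrac{7}{3}x_2 - \tfrac{1}{3}, x_2^{3} - \tfrac{7}{9}x_2^{2} + \tfrac{2}{9}x_2 - \tfrac{4}{9}}

f_1 = 6x_1x_2 + 2x_2 - 8, LT = x_1x_2.
f_2 = -7x_1x_2 + x_1 - 3x_2^{2} + 9, LT = x_1x_2.

S(f_1,f_2): lcm = x_1x_2. S = \tfrac{1}{7}x_1 - \tfrac{3}{7}x_2^{2} + \tfrac{1}{3}x_2 - \tfrac{1}{21}.
  leading term x_1: no divisor's leading term divides it; move \tfrac{1}{7}x_1 to the remainder.
  leading term x_2^{2}: no divisor's leading term divides it; move -\tfrac{3}{7}x_2^{2} to the remainder.
  leading term x_2: no divisor's leading term divides it; move \tfrac{1}{3}x_2 to the remainder.
  leading term 1: no divisor's leading term divides it; move -\tfrac{1}{21} to the remainder.
  remainder \tfrac{1}{7}x_1 - \tfrac{3}{7}x_2^{2} + \tfrac{1}{3}x_2 - \tfrac{1}{21} ≠ 0; add g_3 = \tfrac{1}{7}x_1 - \tfrac{3}{7}x_2^{2} + \tfrac{1}{3}x_2 - \tfrac{1}{21} to the basis.

S(f_1,g_3): lcm = x_1x_2. S = 3x_2^{3} - \tfrac{7}{3}x_2^{2} + \tfrac{2}{3}x_2 - \tfrac{4}{3}.
  leading term x_2^{3}: no divisor's leading term divides it; move 3x_2^{3} to the remainder.
  leading term x_2^{2}: no divisor's leading term divides it; move -\tfrac{7}{3}x_2^{2} to the remainder.
  leading term x_2: no divisor's leading term divides it; move \tfrac{2}{3}x_2 to the remainder.
  leading term 1: no divisor's leading term divides it; move -\tfrac{4}{3} to the remainder.
  remainder 3x_2^{3} - \tfrac{7}{3}x_2^{2} + \tfrac{2}{3}x_2 - \tfrac{4}{3} ≠ 0; add g_4 = 3x_2^{3} - \tfrac{7}{3}x_2^{2} + \tfrac{2}{3}x_2 - \tfrac{4}{3} to the basis.

S(f_2,g_3): lcm = x_1x_2. S = -\tfrac{1}{7}x_1 + 3x_2^{3} - \tfrac{40}{21}x_2^{2} + \tfrac{1}{3}x_2 - \tfrac{9}{7}.
  leading term x_1: subtract (-1)·g_3 from -\tfrac{1}{7}x_1 + 3x_2^{3} - \tfrac{40}{21}x_2^{2} + \tfrac{1}{3}x_2 - \tfrac{9}{7} → 3x_2^{3} - \tfrac{7}{3}x_2^{2} + \tfrac{2}{3}x_2 - \tfrac{4}{3}
  leading term x_2^{3}: subtract (1)·g_4 from 3x_2^{3} - \tfrac{7}{3}x_2^{2} + \tfrac{2}{3}x_2 - \tfrac{4}{3} → 0
  remainder 0.

S(f_1,g_4): lcm = x_1x_2^{3}. S = \tfrac{7}{9}x_1x_2^{2} - \tfrac{2}{9}x_1x_2 + \tfrac{4}{9}x_1 + \tfrac{1}{3}x_2^{3} - \tfrac{4}{3}x_2^{2}.
  leading term x_1x_2^{2}: subtract (\tfrac{7}{54}x_2)·f_1 from \tfrac{7}{9}x_1x_2^{2} - \tfrac{2}{9}x_1x_2 + \tfrac{4}{9}x_1 + \tfrac{1}{3}x_2^{3} - \tfrac{4}{3}x_2^{2} → -\tfrac{2}{9}x_1x_2 + \tfrac{4}{9}x_1 + \tfrac{1}{3}x_2^{3} - \tfrac{43}{27}x_2^{2} + \tfrac{28}{27}x_2
  leading term x_1x_2: subtract (-\tfrac{1}{27})·f_1 from -\tfrac{2}{9}x_1x_2 + \tfrac{4}{9}x_1 + \tfrac{1}{3}x_2^{3} - \tfrac{43}{27}x_2^{2} + \tfrac{28}{27}x_2 → \tfrac{4}{9}x_1 + \tfrac{1}{3}x_2^{3} - \tfrac{43}{27}x_2^{2} + \tfrac{10}{9}x_2 - \tfrac{8}{27}
  leading term x_1: subtract (\tfrac{28}{9})·g_3 from \tfrac{4}{9}x_1 + \tfrac{1}{3}x_2^{3} - \tfrac{43}{27}x_2^{2} + \tfrac{10}{9}x_2 - \tfrac{8}{27} → \tfrac{1}{3}x_2^{3} - \tfrac{7}{27}x_2^{2} + \tfrac{2}{27}x_2 - \tfrac{4}{27}
  leading term x_2^{3}: subtract (\tfrac{1}{9})·g_4 from \tfrac{1}{3}x_2^{3} - \tfrac{7}{27}x_2^{2} + \tfrac{2}{27}x_2 - \tfrac{4}{27} → 0
  remainder 0.

S(f_2,g_4): lcm = x_1x_2^{3}. S = \tfrac{40}{63}x_1x_2^{2} - \tfrac{2}{9}x_1x_2 + \tfrac{4}{9}x_1 + \tfrac{3}{7}x_2^{4} - \tfrac{9}{7}x_2^{2}.
  leading term x_1x_2^{2}: subtract (\tfrac{20}{189}x_2)·f_1 from \tfrac{40}{63}x_1x_2^{2} - \tfrac{2}{9}x_1x_2 + \tfrac{4}{9}x_1 + \tfrac{3}{7}x_2^{4} - \tfrac{9}{7}x_2^{2} → -\tfrac{2}{9}x_1x_2 + \tfrac{4}{9}x_1 + \tfrac{3}{7}x_2^{4} - \tfrac{283}{189}x_2^{2} + \tfrac{160}{189}x_2
  leading term x_1x_2: subtract (-\tfrac{1}{27})·f_1 from -\tfrac{2}{9}x_1x_2 + \tfrac{4}{9}x_1 + \tfrac{3}{7}x_2^{4} - \tfrac{283}{189}x_2^{2} + \tfrac{160}{189}x_2 → \tfrac{4}{9}x_1 + \tfrac{3}{7}x_2^{4} - \tfrac{283}{189}x_2^{2} + \tfrac{58}{63}x_2 - \tfrac{8}{27}
  leading term x_1: subtract (\tfrac{28}{9})·g_3 from \tfrac{4}{9}x_1 + \tfrac{3}{7}x_2^{4} - \tfrac{283}{189}x_2^{2} + \tfrac{58}{63}x_2 - \tfrac{8}{27} → \tfrac{3}{7}x_2^{4} - \tfrac{31}{189}x_2^{2} - \tfrac{22}{189}x_2 - \tfrac{4}{27}
  leading term x_2^{4}: subtract (\tfrac{1}{7}x_2)·g_4 from \tfrac{3}{7}x_2^{4} - \tfrac{31}{189}x_2^{2} - \tfrac{22}{189}x_2 - \tfrac{4}{27} → \tfrac{1}{3}x_2^{3} - \tfrac{7}{27}x_2^{2} + \tfrac{2}{27}x_2 - \tfrac{4}{27}
  leading term x_2^{3}: subtract (\tfrac{1}{9})·g_4 from \tfrac{1}{3}x_2^{3} - \tfrac{7}{27}x_2^{2} + \tfrac{2}{27}x_2 - \tfrac{4}{27} → 0
  remainder 0.

S(g_3,g_4): leading monomials are coprime, so the S-polynomial reduces to 0 (Buchberger's first criterion).
Every S-polynomial of the final basis reduces to 0, so we have a Gröbner basis.
Inter-reduce: drop elements whose leading term is divisible by another's, tail-reduce, and make monic.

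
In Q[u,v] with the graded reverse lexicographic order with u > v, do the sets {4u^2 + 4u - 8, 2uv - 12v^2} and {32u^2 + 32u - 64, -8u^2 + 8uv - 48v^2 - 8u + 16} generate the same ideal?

Two ideals are equal iff their reduced Gröbner bases coincide (the reduced basis is unique for a fixed ordering).
Buchberger on the first generating set:
f_1 = 4u^2 + 4u - 8, LT = u^2.
f_2 = 2uv - 12v^2, LT = uv.

S(f_1,f_2): lcm = u^2v. S = 6uv^2 + uv - 2v.
  leading term uv^2: subtract (3v)·f_2 from 6uv^2 + uv - 2v → 36v^3 + uv - 2v
  leading term v^3: no divisor's leading term divides it; move 36v^3 to the remainder.
  leading term uv: subtract (1/2)·f_2 from uv - 2v → 6v^2 - 2v
  leading term v^2: no divisor's leading term divides it; move 6v^2 to the remainder.
  leading term v: no divisor's leading term divides it; move -2v to the remainder.
  remainder 36v^3 + 6v^2 - 2v ≠ 0; add g_3 = 36v^3 + 6v^2 - 2v to the basis.

The other S-polynomials (S(f_1,g_3), S(f_2,g_3)) all reduce to 0 modulo the current basis, so we have a Gröbner basis.
Inter-reduce: drop elements whose leading term is divisible by another's, tail-reduce, and make monic.
Reduced Gröbner basis: {v^3 + 1/6v^2 - 1/18v, u^2 + u - 2, uv - 6v^2}.

Buchberger on the second generating set:
h_1 = 32u^2 + 32u - 64, LT = u^2.
h_2 = -8u^2 + 8uv - 48v^2 - 8u + 16, LT = u^2.

S(h_1,h_2): lcm = u^2. S = uv - 6v^2.
  leading term uv: no divisor's leading term divides it; move uv to the remainder.
  leading term v^2: no divisor's leading term divides it; move -6v^2 to the remainder.
  remainder uv - 6v^2 ≠ 0; add k_3 = uv - 6v^2 to the basis.

S(h_1,k_3): lcm = u^2v. S = 6uv^2 + uv - 2v.
  leading term uv^2: subtract (6v)·k_3 from 6uv^2 + uv - 2v → 36v^3 + uv - 2v
  leading term v^3: no divisor's leading term divides it; move 36v^3 to the remainder.
  leading term uv: subtract (1)·k_3 from uv - 2v → 6v^2 - 2v
  leading term v^2: no divisor's leading term divides it; move 6v^2 to the remainder.
  leading term v: no divisor's leading term divides it; move -2v to the remainder.
  remainder 36v^3 + 6v^2 - 2v ≠ 0; add k_4 = 36v^3 + 6v^2 - 2v to the basis.

The other S-polynomials (S(h_2,k_3), S(h_1,k_4), S(h_2,k_4), S(k_3,k_4)) all reduce to 0 modulo the current basis, so we have a Gröbner basis.
Inter-reduce: drop elements whose leading term is divisible by another's, tail-reduce, and make monic.
Reduced Gröbner basis: {v^3 + 1/6v^2 - 1/18v, u^2 + u - 2, uv - 6v^2}.

Same reduced basis, so the two generating sets span the same ideal.

Yes, the ideals are equal.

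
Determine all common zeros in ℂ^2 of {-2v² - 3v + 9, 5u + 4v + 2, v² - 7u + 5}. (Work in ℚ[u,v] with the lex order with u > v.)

{(2, -3)}

Compute a lex Gröbner basis by Buchberger's algorithm.
f_1 = -2v² - 3v + 9, LT = v².
f_2 = 5u + 4v + 2, LT = u.
f_3 = -7u + v² + 5, LT = u.

S(f_1,f_2): leading monomials are coprime, so the S-polynomial reduces to 0 (Buchberger's first criterion).
S(f_1,f_3): leading monomials are coprime, so the S-polynomial reduces to 0 (Buchberger's first criterion).
S(f_2,f_3): lcm = u. S = 1/7v² + ⅘v + 39/35.
  leading term v²: subtract (-1/14)·f_1 from 1/7v² + ⅘v + 39/35 → 41/70v + 123/70
  leading term v: no divisor's leading term divides it; move 41/70v to the remainder.
  leading term 1: no divisor's leading term divides it; move 123/70 to the remainder.
  remainder 41/70v + 123/70 ≠ 0; add h_4 = 41/70v + 123/70 to the basis.

S(f_1,h_4): lcm = v². S = -3/2v - 9/2.
  leading term v: subtract (-105/41)·h_4 from -3/2v - 9/2 → 0
  remainder 0.

S(f_2,h_4): leading monomials are coprime, so the S-polynomial reduces to 0 (Buchberger's first criterion).
S(f_3,h_4): leading monomials are coprime, so the S-polynomial reduces to 0 (Buchberger's first criterion).
Every S-polynomial of the final basis reduces to 0, so we have a Gröbner basis.
Inter-reduce: drop elements whose leading term is divisible by another's, tail-reduce, and make monic.
Reduced Gröbner basis: {u - 2, v + 3}.

From the last basis element, v + 3 = 0, so v takes values in {-3}. Each choice, substituted upward through the basis, yields the corresponding point(s) of the solution set.
  v = -3: the earlier basis element becomes u - 2 = 0, giving u = 2 — point (2, -3).
Each listed point satisfies every original equation (direct substitution).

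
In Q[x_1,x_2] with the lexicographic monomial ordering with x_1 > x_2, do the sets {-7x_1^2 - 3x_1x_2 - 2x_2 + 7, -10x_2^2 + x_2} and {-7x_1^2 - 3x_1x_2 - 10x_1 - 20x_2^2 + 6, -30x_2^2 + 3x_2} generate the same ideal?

No, the ideals differ.

Two ideals are equal iff their reduced Gröbner bases coincide (the reduced basis is unique for a fixed ordering).
Buchberger on the first generating set:
f_1 = -7x_1^2 - 3x_1x_2 - 2x_2 + 7, LT = x_1^2.
f_2 = -10x_2^2 + x_2, LT = x_2^2.

The S-polynomials (S(f_1,f_2)) all reduce to 0 modulo the current basis, so we have a Gröbner basis.
Inter-reduce: drop elements whose leading term is divisible by another's, tail-reduce, and make monic.
Reduced Gröbner basis: {x_1^2 + 3/7x_1x_2 + 2/7x_2 - 1, x_2^2 - 1/10x_2}.

Buchberger on the second generating set:
h_1 = -7x_1^2 - 3x_1x_2 - 10x_1 - 20x_2^2 + 6, LT = x_1^2.
h_2 = -30x_2^2 + 3x_2, LT = x_2^2.

The S-polynomials (S(h_1,h_2)) all reduce to 0 modulo the current basis, so we have a Gröbner basis.
Inter-reduce: drop elements whose leading term is divisible by another's, tail-reduce, and make monic.
Reduced Gröbner basis: {x_1^2 + 3/7x_1x_2 + 10/7x_1 + 2/7x_2 - 6/7, x_2^2 - 1/10x_2}.

The bases are distinct; the ideals are different.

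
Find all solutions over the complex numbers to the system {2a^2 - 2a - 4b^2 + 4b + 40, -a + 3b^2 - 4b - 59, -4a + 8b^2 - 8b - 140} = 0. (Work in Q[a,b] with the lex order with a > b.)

Compute a lex Gröbner basis by Buchberger's algorithm.
f_1 = 2a^2 - 2a - 4b^2 + 4b + 40, LT = a^2.
f_2 = -a + 3b^2 - 4b - 59, LT = a.
f_3 = -4a + 8b^2 - 8b - 140, LT = a.

S(f_1,f_2): lcm = a^2. S = 3ab^2 - 4ab - 60a - 2b^2 + 2b + 20.
  leading term ab^2: subtract (-3b^2)·f_2 from 3ab^2 - 4ab - 60a - 2b^2 + 2b + 20 → -4ab - 60a + 9b^4 - 12b^3 - 179b^2 + 2b + 20
  leading term ab: subtract (4b)·f_2 from -4ab - 60a + 9b^4 - 12b^3 - 179b^2 + 2b + 20 → -60a + 9b^4 - 24b^3 - 163b^2 + 238b + 20
  leading term a: subtract (60)·f_2 from -60a + 9b^4 - 24b^3 - 163b^2 + 238b + 20 → 9b^4 - 24b^3 - 343b^2 + 478b + 3560
  leading term b^4: no divisor's leading term divides it; move 9b^4 to the remainder.
  leading term b^3: no divisor's leading term divides it; move -24b^3 to the remainder.
  leading term b^2: no divisor's leading term divides it; move -343b^2 to the remainder.
  leading term b: no divisor's leading term divides it; move 478b to the remainder.
  leading term 1: no divisor's leading term divides it; move 3560 to the remainder.
  remainder 9b^4 - 24b^3 - 343b^2 + 478b + 3560 ≠ 0; add h_4 = 9b^4 - 24b^3 - 343b^2 + 478b + 3560 to the basis.

S(f_1,f_3): lcm = a^2. S = 2ab^2 - 2ab - 36a - 2b^2 + 2b + 20.
  leading term ab^2: subtract (-2b^2)·f_2 from 2ab^2 - 2ab - 36a - 2b^2 + 2b + 20 → -2ab - 36a + 6b^4 - 8b^3 - 120b^2 + 2b + 20
  leading term ab: subtract (2b)·f_2 from -2ab - 36a + 6b^4 - 8b^3 - 120b^2 + 2b + 20 → -36a + 6b^4 - 14b^3 - 112b^2 + 120b + 20
  leading term a: subtract (36)·f_2 from -36a + 6b^4 - 14b^3 - 112b^2 + 120b + 20 → 6b^4 - 14b^3 - 220b^2 + 264b + 2144
  leading term b^4: subtract (2/3)·h_4 from 6b^4 - 14b^3 - 220b^2 + 264b + 2144 → 2b^3 + 26/3b^2 - 164/3b - 688/3
  leading term b^3: no divisor's leading term divides it; move 2b^3 to the remainder.
  leading term b^2: no divisor's leading term divides it; move 26/3b^2 to the remainder.
  leading term b: no divisor's leading term divides it; move -164/3b to the remainder.
  leading term 1: no divisor's leading term divides it; move -688/3 to the remainder.
  remainder 2b^3 + 26/3b^2 - 164/3b - 688/3 ≠ 0; add h_5 = 2b^3 + 26/3b^2 - 164/3b - 688/3 to the basis.

S(f_2,f_3): lcm = a. S = -b^2 + 2b + 24.
  leading term b^2: no divisor's leading term divides it; move -b^2 to the remainder.
  leading term b: no divisor's leading term divides it; move 2b to the remainder.
  leading term 1: no divisor's leading term divides it; move 24 to the remainder.
  remainder -b^2 + 2b + 24 ≠ 0; add h_6 = -b^2 + 2b + 24 to the basis.

S(h_4,h_5): lcm = b^4. S = -7b^3 - 97/9b^2 + 1510/9b + 3560/9.
  leading term b^3: subtract (-7/2)·h_5 from -7b^3 - 97/9b^2 + 1510/9b + 3560/9 → 176/9b^2 - 212/9b - 3664/9
  leading term b^2: subtract (-176/9)·h_6 from 176/9b^2 - 212/9b - 3664/9 → 140/9b + 560/9
  leading term b: no divisor's leading term divides it; move 140/9b to the remainder.
  leading term 1: no divisor's leading term divides it; move 560/9 to the remainder.
  remainder 140/9b + 560/9 ≠ 0; add h_7 = 140/9b + 560/9 to the basis.

The other S-polynomials (S(f_1,h_4), S(f_2,h_4), S(f_3,h_4), S(f_1,h_5), S(f_2,h_5), S(f_3,h_5), S(f_1,h_6), S(f_2,h_6), S(f_3,h_6), S(h_4,h_6), S(h_5,h_6), S(f_1,h_7), S(f_2,h_7), S(f_3,h_7), S(h_4,h_7), S(h_5,h_7), S(h_6,h_7)) all reduce to 0 modulo the current basis, so we have a Gröbner basis.
Inter-reduce: drop elements whose leading term is divisible by another's, tail-reduce, and make monic.
Reduced Gröbner basis: {a - 5, b + 4}.

Since the basis is lex-ordered, b + 4 is univariate in b. Its roots are {-4}. Back-substituting each root into the other basis elements fixes the other coordinates.
  b = -4: the earlier basis element becomes a - 5 = 0, giving a = 5 — point (5, -4).
Each listed point satisfies every original equation (direct substitution).
Zero-dimensionality of the ideal guarantees finitely many solutions over ℂ.

{(5, -4)}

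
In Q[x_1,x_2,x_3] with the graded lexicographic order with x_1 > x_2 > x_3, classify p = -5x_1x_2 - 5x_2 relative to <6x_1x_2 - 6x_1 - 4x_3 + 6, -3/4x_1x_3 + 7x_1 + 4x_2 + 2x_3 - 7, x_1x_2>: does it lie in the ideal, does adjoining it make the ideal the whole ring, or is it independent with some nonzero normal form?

First compute the reduced Gröbner basis of I by Buchberger's algorithm.
f_1 = 6x_1x_2 - 6x_1 - 4x_3 + 6, LT = x_1x_2.
f_2 = -3/4x_1x_3 + 7x_1 + 4x_2 + 2x_3 - 7, LT = x_1x_3.
f_3 = x_1x_2, LT = x_1x_2.

S(f_1,f_2): lcm = x_1x_2x_3. S = 28/3x_1x_2 - x_1x_3 + 16/3x_2^2 + 8/3x_2x_3 - 2/3x_3^2 - 28/3x_2 + x_3.
  leading term x_1x_2: subtract (14/9)·f_1 from 28/3x_1x_2 - x_1x_3 + 16/3x_2^2 + 8/3x_2x_3 - 2/3x_3^2 - 28/3x_2 + x_3 → -x_1x_3 + 16/3x_2^2 + 8/3x_2x_3 - 2/3x_3^2 + 28/3x_1 - 28/3x_2 + 65/9x_3 - 28/3
  leading term x_1x_3: subtract (4/3)·f_2 from -x_1x_3 + 16/3x_2^2 + 8/3x_2x_3 - 2/3x_3^2 + 28/3x_1 - 28/3x_2 + 65/9x_3 - 28/3 → 16/3x_2^2 + 8/3x_2x_3 - 2/3x_3^2 - 44/3x_2 + 41/9x_3
  leading term x_2^2: no divisor's leading term divides it; move 16/3x_2^2 to the remainder.
  leading term x_2x_3: no divisor's leading term divides it; move 8/3x_2x_3 to the remainder.
  leading term x_3^2: no divisor's leading term divides it; move -2/3x_3^2 to the remainder.
  leading term x_2: no divisor's leading term divides it; move -44/3x_2 to the remainder.
  leading term x_3: no divisor's leading term divides it; move 41/9x_3 to the remainder.
  remainder 16/3x_2^2 + 8/3x_2x_3 - 2/3x_3^2 - 44/3x_2 + 41/9x_3 ≠ 0; add h_4 = 16/3x_2^2 + 8/3x_2x_3 - 2/3x_3^2 - 44/3x_2 + 41/9x_3 to the basis.

S(f_1,f_3): lcm = x_1x_2. S = -x_1 - 2/3x_3 + 1.
  leading term x_1: no divisor's leading term divides it; move -x_1 to the remainder.
  leading term x_3: no divisor's leading term divides it; move -2/3x_3 to the remainder.
  leading term 1: no divisor's leading term divides it; move 1 to the remainder.
  remainder -x_1 - 2/3x_3 + 1 ≠ 0; add h_5 = -x_1 - 2/3x_3 + 1 to the basis.

S(f_2,f_3): lcm = x_1x_2x_3. S = -28/3x_1x_2 - 16/3x_2^2 - 8/3x_2x_3 + 28/3x_2.
  leading term x_1x_2: subtract (-14/9)·f_1 from -28/3x_1x_2 - 16/3x_2^2 - 8/3x_2x_3 + 28/3x_2 → -16/3x_2^2 - 8/3x_2x_3 - 28/3x_1 + 28/3x_2 - 56/9x_3 + 28/3
  leading term x_2^2: subtract (-1)·h_4 from -16/3x_2^2 - 8/3x_2x_3 - 28/3x_1 + 28/3x_2 - 56/9x_3 + 28/3 → -2/3x_3^2 - 28/3x_1 - 16/3x_2 - 5/3x_3 + 28/3
  leading term x_3^2: no divisor's leading term divides it; move -2/3x_3^2 to the remainder.
  leading term x_1: subtract (28/3)·h_5 from -28/3x_1 - 16/3x_2 - 5/3x_3 + 28/3 → -16/3x_2 + 41/9x_3
  leading term x_2: no divisor's leading term divides it; move -16/3x_2 to the remainder.
  leading term x_3: no divisor's leading term divides it; move 41/9x_3 to the remainder.
  remainder -2/3x_3^2 - 16/3x_2 + 41/9x_3 ≠ 0; add h_6 = -2/3x_3^2 - 16/3x_2 + 41/9x_3 to the basis.

S(f_3,h_4): lcm = x_1x_2^2. S = -1/2x_1x_2x_3 + 1/8x_1x_3^2 + 11/4x_1x_2 - 41/48x_1x_3.
  leading term x_1x_2x_3: subtract (-1/12x_3)·f_1 from -1/2x_1x_2x_3 + 1/8x_1x_3^2 + 11/4x_1x_2 - 41/48x_1x_3 → 1/8x_1x_3^2 + 11/4x_1x_2 - 65/48x_1x_3 - 1/3x_3^2 + 1/2x_3
  leading term x_1x_3^2: subtract (-1/6x_3)·f_2 from 1/8x_1x_3^2 + 11/4x_1x_2 - 65/48x_1x_3 - 1/3x_3^2 + 1/2x_3 → 11/4x_1x_2 - 3/16x_1x_3 + 2/3x_2x_3 - 2/3x_3
  leading term x_1x_2: subtract (11/24)·f_1 from 11/4x_1x_2 - 3/16x_1x_3 + 2/3x_2x_3 - 2/3x_3 → -3/16x_1x_3 + 2/3x_2x_3 + 11/4x_1 + 7/6x_3 - 11/4
  leading term x_1x_3: subtract (1/4)·f_2 from -3/16x_1x_3 + 2/3x_2x_3 + 11/4x_1 + 7/6x_3 - 11/4 → 2/3x_2x_3 + x_1 - x_2 + 2/3x_3 - 1
  leading term x_2x_3: no divisor's leading term divides it; move 2/3x_2x_3 to the remainder.
  leading term x_1: subtract (-1)·h_5 from x_1 - x_2 + 2/3x_3 - 1 → -x_2
  leading term x_2: no divisor's leading term divides it; move -x_2 to the remainder.
  remainder 2/3x_2x_3 - x_2 ≠ 0; add h_7 = 2/3x_2x_3 - x_2 to the basis.

The other S-polynomials (S(f_1,h_4), S(f_2,h_4), S(f_1,h_5), S(f_2,h_5), S(f_3,h_5), S(h_4,h_5), S(f_1,h_6), S(f_2,h_6), S(f_3,h_6), S(h_4,h_6), S(h_5,h_6), S(f_1,h_7), S(f_2,h_7), S(f_3,h_7), S(h_4,h_7), S(h_5,h_7), S(h_6,h_7)) all reduce to 0 modulo the current basis, so we have a Gröbner basis.
Inter-reduce: drop elements whose leading term is divisible by another's, tail-reduce, and make monic.
Reduced Gröbner basis: {x_2^2 - x_2, x_2x_3 - 3/2x_2, x_3^2 + 8x_2 - 41/6x_3, x_1 + 2/3x_3 - 1}.
Label its elements g_1 = x_2^2 - x_2, g_2 = x_2x_3 - 3/2x_2, g_3 = x_3^2 + 8x_2 - 41/6x_3, g_4 = x_1 + 2/3x_3 - 1.

Reduce p = -5x_1x_2 - 5x_2 modulo G:
  leading term x_1x_2: subtract (-5x_2)·g_4 from -5x_1x_2 - 5x_2 → 10/3x_2x_3 - 10x_2
  leading term x_2x_3: subtract (10/3)·g_2 from 10/3x_2x_3 - 10x_2 → -5x_2
  leading term x_2: no divisor's leading term divides it; move -5x_2 to the remainder.
  normal form = -5x_2.
The normal form is nonzero, so p ∉ I. Since p minus its normal form lies in I, I + (p) = I + (r) where r = -5x_2; decide whether this ideal is the whole ring.
Run Buchberger on G together with r (pairs among the g_i already reduce to 0 since G is a Gröbner basis):
g_1 = x_2^2 - x_2, LT = x_2^2.
g_2 = x_2x_3 - 3/2x_2, LT = x_2x_3.
g_3 = x_3^2 + 8x_2 - 41/6x_3, LT = x_3^2.
g_4 = x_1 + 2/3x_3 - 1, LT = x_1.
r = -5x_2, LT = x_2.

The S-polynomials (S(g_1,g_2), S(g_1,g_3), S(g_1,g_4), S(g_1,r), S(g_2,g_3), S(g_2,g_4), S(g_2,r), S(g_3,g_4), S(g_3,r), S(g_4,r)) all reduce to 0 modulo the current basis, so we have a Gröbner basis.
Inter-reduce: drop elements whose leading term is divisible by another's, tail-reduce, and make monic.
Reduced Gröbner basis: {x_3^2 - 41/6x_3, x_1 + 2/3x_3 - 1, x_2}.
The reduced Gröbner basis of I + (p) is {x_3^2 - 41/6x_3, x_1 + 2/3x_3 - 1, x_2} ≠ {1}, a proper ideal, so the enlarged system stays consistent: p is independent of I, with normal form -5x_2.

-5x_1x_2 - 5x_2 is independent of I; its normal form modulo I is -5x_2.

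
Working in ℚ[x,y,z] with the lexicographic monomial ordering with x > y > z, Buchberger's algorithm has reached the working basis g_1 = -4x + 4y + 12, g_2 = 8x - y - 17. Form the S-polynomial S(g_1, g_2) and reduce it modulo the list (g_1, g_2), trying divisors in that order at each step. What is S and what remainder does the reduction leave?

lcm(LM(g_1), LM(g_2)) = x.
S = (lcm/LT(g_1))·g_1 − (lcm/LT(g_2))·g_2 = -⅞y - ⅞.
Reduce S modulo (g_1, g_2) in that order:
  leading term y: no divisor's leading term divides it; move -⅞y to the remainder.
  leading term 1: no divisor's leading term divides it; move -⅞ to the remainder.
The remainder -⅞y - ⅞ is nonzero, so it would be added as the next basis element.

S(g_1, g_2) = -⅞y - ⅞; remainder on division = -⅞y - ⅞.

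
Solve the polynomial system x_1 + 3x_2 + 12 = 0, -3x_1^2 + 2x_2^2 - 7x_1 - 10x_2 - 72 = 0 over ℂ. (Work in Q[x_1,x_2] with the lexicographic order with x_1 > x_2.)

{(3/5, -21/5), (0, -4)}

Compute a lex Gröbner basis by Buchberger's algorithm.
f_1 = x_1 + 3x_2 + 12, LT = x_1.
f_2 = -3x_1^2 - 7x_1 + 2x_2^2 - 10x_2 - 72, LT = x_1^2.

S(f_1,f_2): lcm = x_1^2. S = 3x_1x_2 + 29/3x_1 + 2/3x_2^2 - 10/3x_2 - 24.
  reduce S modulo (f_1, f_2):
  remainder -25/3x_2^2 - 205/3x_2 - 140 ≠ 0; add h_3 = -25/3x_2^2 - 205/3x_2 - 140 to the basis.

The other S-polynomials (S(f_1,h_3), S(f_2,h_3)) all reduce to 0 modulo the current basis, so we have a Gröbner basis.
Inter-reduce: drop elements whose leading term is divisible by another's, tail-reduce, and make monic.
Reduced Gröbner basis: {x_1 + 3x_2 + 12, x_2^2 + 41/5x_2 + 84/5}.

A lex Gröbner basis eliminates variables successively. Here x_2^2 + 41/5x_2 + 84/5 depends only on x_2, with roots {-21/5, -4}; lifting each root through the earlier basis elements recovers the full solutions.
  x_2 = -21/5: the earlier basis element becomes x_1 - 3/5 = 0, giving x_1 = 3/5 — point (3/5, -21/5).
  x_2 = -4: the earlier basis element becomes x_1 = 0, giving x_1 = 0 — point (0, -4).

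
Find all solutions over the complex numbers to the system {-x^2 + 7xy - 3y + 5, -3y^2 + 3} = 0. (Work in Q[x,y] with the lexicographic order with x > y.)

Compute a lex Gröbner basis by Buchberger's algorithm.
f_1 = -x^2 + 7xy - 3y + 5, LT = x^2.
f_2 = -3y^2 + 3, LT = y^2.

The S-polynomials (S(f_1,f_2)) all reduce to 0 modulo the current basis, so we have a Gröbner basis.
Inter-reduce: drop elements whose leading term is divisible by another's, tail-reduce, and make monic.
Reduced Gröbner basis: {x^2 - 7xy + 3y - 5, y^2 - 1}.

Since the basis is lex-ordered, y^2 - 1 is univariate in y. Its roots are {-1, 1}. Back-substituting each root into the other basis elements fixes the other coordinates.
  y = -1: the earlier basis element becomes x^2 + 7x - 8 = 0, giving x = -8, 1 — points (-8, -1), (1, -1).
  y = 1: the earlier basis element becomes x^2 - 7x - 2 = 0, giving x = 7/2 - sqrt(57)/2, 7/2 + sqrt(57)/2 — points (7/2 - sqrt(57)/2, 1), (7/2 + sqrt(57)/2, 1).
Substituting each solution back into the original system confirms all equations vanish.

{(-8, -1), (1, -1), (7/2 - sqrt(57)/2, 1), (7/2 + sqrt(57)/2, 1)}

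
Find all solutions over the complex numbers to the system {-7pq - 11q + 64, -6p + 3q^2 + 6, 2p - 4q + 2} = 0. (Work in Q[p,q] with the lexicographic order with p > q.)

{(3, 2)}

Compute a lex Gröbner basis by Buchberger's algorithm.
f_1 = -7pq - 11q + 64, LT = pq.
f_2 = -6p + 3q^2 + 6, LT = p.
f_3 = 2p - 4q + 2, LT = p.

S(f_1,f_2): lcm = pq. S = 1/2q^3 + 18/7q - 64/7.
  leading term q^3: no divisor's leading term divides it; move 1/2q^3 to the remainder.
  leading term q: no divisor's leading term divides it; move 18/7q to the remainder.
  leading term 1: no divisor's leading term divides it; move -64/7 to the remainder.
  remainder 1/2q^3 + 18/7q - 64/7 ≠ 0; add h_4 = 1/2q^3 + 18/7q - 64/7 to the basis.

S(f_1,f_3): lcm = pq. S = 2q^2 + 4/7q - 64/7.
  leading term q^2: no divisor's leading term divides it; move 2q^2 to the remainder.
  leading term q: no divisor's leading term divides it; move 4/7q to the remainder.
  leading term 1: no divisor's leading term divides it; move -64/7 to the remainder.
  remainder 2q^2 + 4/7q - 64/7 ≠ 0; add h_5 = 2q^2 + 4/7q - 64/7 to the basis.

S(f_2,f_3): lcm = p. S = -1/2q^2 + 2q - 2.
  leading term q^2: subtract (-1/4)·h_5 from -1/2q^2 + 2q - 2 → 15/7q - 30/7
  leading term q: no divisor's leading term divides it; move 15/7q to the remainder.
  leading term 1: no divisor's leading term divides it; move -30/7 to the remainder.
  remainder 15/7q - 30/7 ≠ 0; add h_6 = 15/7q - 30/7 to the basis.

The other S-polynomials (S(f_1,h_4), S(f_2,h_4), S(f_3,h_4), S(f_1,h_5), S(f_2,h_5), S(f_3,h_5), S(h_4,h_5), S(f_1,h_6), S(f_2,h_6), S(f_3,h_6), S(h_4,h_6), S(h_5,h_6)) all reduce to 0 modulo the current basis, so we have a Gröbner basis.
Inter-reduce: drop elements whose leading term is divisible by another's, tail-reduce, and make monic.
Reduced Gröbner basis: {p - 3, q - 2}.

Since the basis is lex-ordered, q - 2 is univariate in q. Its roots are {2}. Back-substituting each root into the other basis elements fixes the other coordinates.
  q = 2: the earlier basis element becomes p - 3 = 0, giving p = 3 — point (3, 2).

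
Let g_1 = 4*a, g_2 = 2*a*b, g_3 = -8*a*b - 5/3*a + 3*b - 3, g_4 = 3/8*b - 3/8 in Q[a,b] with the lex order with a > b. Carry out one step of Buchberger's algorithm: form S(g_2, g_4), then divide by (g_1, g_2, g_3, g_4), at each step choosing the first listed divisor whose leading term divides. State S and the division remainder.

lcm(LM(g_2), LM(g_4)) = a*b.
S = (lcm/LT(g_2))·g_2 − (lcm/LT(g_4))·g_4 = a.
Reduce S modulo (g_1, g_2, g_3, g_4) in that order:
  leading term a: subtract (1/4)·g_1 from a → 0
The remainder is 0, so this S-polynomial contributes no new basis element.

S(g_2, g_4) = a; remainder on division = 0.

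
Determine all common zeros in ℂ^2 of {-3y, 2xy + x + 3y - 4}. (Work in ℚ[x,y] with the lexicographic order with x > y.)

Compute a lex Gröbner basis by Buchberger's algorithm.
f_1 = -3y, LT = y.
f_2 = 2xy + x + 3y - 4, LT = xy.

S(f_1,f_2): lcm = xy. S = -½x - 3/2y + 2.
  leading term x: no divisor's leading term divides it; move -½x to the remainder.
  leading term y: subtract (½)·f_1 from -3/2y + 2 → 2
  leading term 1: no divisor's leading term divides it; move 2 to the remainder.
  remainder -½x + 2 ≠ 0; add h_3 = -½x + 2 to the basis.

S(f_1,h_3): leading monomials are coprime, so the S-polynomial reduces to 0 (Buchberger's first criterion).
S(f_2,h_3): lcm = xy. S = ½x + 11/2y - 2.
  leading term x: subtract (-1)·h_3 from ½x + 11/2y - 2 → 11/2y
  leading term y: subtract (-11/6)·f_1 from 11/2y → 0
  remainder 0.

Every S-polynomial of the final basis reduces to 0, so we have a Gröbner basis.
Inter-reduce: drop elements whose leading term is divisible by another's, tail-reduce, and make monic.
Reduced Gröbner basis: {x - 4, y}.

Since the basis is lex-ordered, y is univariate in y. Its roots are {0}. Back-substituting each root into the other basis elements fixes the other coordinates.
  y = 0: the earlier basis element becomes x - 4 = 0, giving x = 4 — point (4, 0).

{(4, 0)}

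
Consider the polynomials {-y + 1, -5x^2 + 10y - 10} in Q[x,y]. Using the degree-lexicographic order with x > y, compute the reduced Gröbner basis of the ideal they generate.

f_1 = -y + 1, LT = y.
f_2 = -5x^2 + 10y - 10, LT = x^2.

The S-polynomials (S(f_1,f_2)) all reduce to 0 modulo the current basis, so we have a Gröbner basis.

G = {x^2, y - 1}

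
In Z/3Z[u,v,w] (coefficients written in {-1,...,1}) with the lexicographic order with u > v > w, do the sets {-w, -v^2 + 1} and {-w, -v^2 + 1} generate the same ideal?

Yes, the ideals are equal.

Two ideals are equal iff their reduced Gröbner bases coincide (the reduced basis is unique for a fixed ordering).
Buchberger on the first generating set:
f_1 = -w, LT = w.
f_2 = -v^2 + 1, LT = v^2.

The S-polynomials (S(f_1,f_2)) all reduce to 0 modulo the current basis, so we have a Gröbner basis.
Inter-reduce: drop elements whose leading term is divisible by another's, tail-reduce, and make monic.
Reduced Gröbner basis: {v^2 - 1, w}.

Buchberger on the second generating set:
h_1 = -w, LT = w.
h_2 = -v^2 + 1, LT = v^2.

The S-polynomials (S(h_1,h_2)) all reduce to 0 modulo the current basis, so we have a Gröbner basis.
Inter-reduce: drop elements whose leading term is divisible by another's, tail-reduce, and make monic.
Reduced Gröbner basis: {v^2 - 1, w}.

Same reduced basis, so the two generating sets span the same ideal.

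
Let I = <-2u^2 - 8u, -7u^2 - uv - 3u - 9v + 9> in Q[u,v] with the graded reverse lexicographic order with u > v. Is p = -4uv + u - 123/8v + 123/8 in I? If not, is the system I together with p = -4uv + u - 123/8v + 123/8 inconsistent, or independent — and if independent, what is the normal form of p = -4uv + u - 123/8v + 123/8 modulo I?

-4uv + u - 123/8v + 123/8 lies in I (it reduces to 0).

First compute the reduced Gröbner basis of I by Buchberger's algorithm.
f_1 = -2u^2 - 8u, LT = u^2.
f_2 = -7u^2 - uv - 3u - 9v + 9, LT = u^2.

S(f_1,f_2): lcm = u^2. S = -1/7uv + 25/7u - 9/7v + 9/7.
  reduce S modulo (f_1, f_2):
  remainder -1/7uv + 25/7u - 9/7v + 9/7 ≠ 0; add h_3 = -1/7uv + 25/7u - 9/7v + 9/7 to the basis.

S(f_1,h_3): lcm = u^2v. S = 25u^2 - 5uv + 9u.
  reduce S modulo (f_1, f_2, h_3):
  remainder -216u + 45v - 45 ≠ 0; add h_4 = -216u + 45v - 45 to the basis.

S(h_3,h_4): lcm = uv. S = 5/24v^2 - 25u + 211/24v - 9.
  reduce S modulo (f_1, f_2, h_3, h_4):
  remainder 5/24v^2 + 43/12v - 91/24 ≠ 0; add h_5 = 5/24v^2 + 43/12v - 91/24 to the basis.

The other S-polynomials (S(f_2,h_3), S(f_1,h_4), S(f_2,h_4), S(f_1,h_5), S(f_2,h_5), S(h_3,h_5), S(h_4,h_5)) all reduce to 0 modulo the current basis, so we have a Gröbner basis.
Inter-reduce: drop elements whose leading term is divisible by another's, tail-reduce, and make monic.
Reduced Gröbner basis: {v^2 + 86/5v - 91/5, u - 5/24v + 5/24}.
Label its elements g_1 = v^2 + 86/5v - 91/5, g_2 = u - 5/24v + 5/24.

Reduce p = -4uv + u - 123/8v + 123/8 modulo G:
  leading term uv: subtract (-4v)·g_2 from -4uv + u - 123/8v + 123/8 → -5/6v^2 + u - 349/24v + 123/8
  leading term v^2: subtract (-5/6)·g_1 from -5/6v^2 + u - 349/24v + 123/8 → u - 5/24v + 5/24
  leading term u: subtract (1)·g_2 from u - 5/24v + 5/24 → 0
  normal form = 0.
Since the normal form is 0, p ∈ I.

Ideal membership is decidable via reduction modulo a Gröbner basis.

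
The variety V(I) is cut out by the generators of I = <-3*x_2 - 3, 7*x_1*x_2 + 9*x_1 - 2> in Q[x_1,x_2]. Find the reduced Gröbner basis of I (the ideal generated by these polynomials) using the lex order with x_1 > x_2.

f_1 = -3*x_2 - 3, LT = x_2.
f_2 = 7*x_1*x_2 + 9*x_1 - 2, LT = x_1*x_2.

S(f_1,f_2): lcm = x_1*x_2. S = -2/7*x_1 + 2/7.
  reduce S modulo (f_1, f_2):
  remainder -2/7*x_1 + 2/7 ≠ 0; add g_3 = -2/7*x_1 + 2/7 to the basis.

The other S-polynomials (S(f_1,g_3), S(f_2,g_3)) all reduce to 0 modulo the current basis, so we have a Gröbner basis.
Inter-reduce: drop elements whose leading term is divisible by another's, tail-reduce, and make monic.

G = {x_1 - 1, x_2 + 1}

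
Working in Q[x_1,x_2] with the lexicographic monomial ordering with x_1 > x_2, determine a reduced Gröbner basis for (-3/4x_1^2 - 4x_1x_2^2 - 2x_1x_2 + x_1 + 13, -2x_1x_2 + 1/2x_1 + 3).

f_1 = -3/4x_1^2 - 4x_1x_2^2 - 2x_1x_2 + x_1 + 13, LT = x_1^2.
f_2 = -2x_1x_2 + 1/2x_1 + 3, LT = x_1x_2.

S(f_1,f_2): lcm = x_1^2x_2. S = 1/4x_1^2 + 16/3x_1x_2^3 + 8/3x_1x_2^2 - 4/3x_1x_2 + 3/2x_1 - 52/3x_2.
  leading term x_1^2: subtract (-1/3)·f_1 from 1/4x_1^2 + 16/3x_1x_2^3 + 8/3x_1x_2^2 - 4/3x_1x_2 + 3/2x_1 - 52/3x_2 → 16/3x_1x_2^3 + 4/3x_1x_2^2 - 2x_1x_2 + 11/6x_1 - 52/3x_2 + 13/3
  leading term x_1x_2^3: subtract (-8/3x_2^2)·f_2 from 16/3x_1x_2^3 + 4/3x_1x_2^2 - 2x_1x_2 + 11/6x_1 - 52/3x_2 + 13/3 → 8/3x_1x_2^2 - 2x_1x_2 + 11/6x_1 + 8x_2^2 - 52/3x_2 + 13/3
  leading term x_1x_2^2: subtract (-4/3x_2)·f_2 from 8/3x_1x_2^2 - 2x_1x_2 + 11/6x_1 + 8x_2^2 - 52/3x_2 + 13/3 → -4/3x_1x_2 + 11/6x_1 + 8x_2^2 - 40/3x_2 + 13/3
  leading term x_1x_2: subtract (2/3)·f_2 from -4/3x_1x_2 + 11/6x_1 + 8x_2^2 - 40/3x_2 + 13/3 → 3/2x_1 + 8x_2^2 - 40/3x_2 + 7/3
  leading term x_1: no divisor's leading term divides it; move 3/2x_1 to the remainder.
  leading term x_2^2: no divisor's leading term divides it; move 8x_2^2 to the remainder.
  leading term x_2: no divisor's leading term divides it; move -40/3x_2 to the remainder.
  leading term 1: no divisor's leading term divides it; move 7/3 to the remainder.
  remainder 3/2x_1 + 8x_2^2 - 40/3x_2 + 7/3 ≠ 0; add g_3 = 3/2x_1 + 8x_2^2 - 40/3x_2 + 7/3 to the basis.

S(f_2,g_3): lcm = x_1x_2. S = -1/4x_1 - 16/3x_2^3 + 80/9x_2^2 - 14/9x_2 - 3/2.
  leading term x_1: subtract (-1/6)·g_3 from -1/4x_1 - 16/3x_2^3 + 80/9x_2^2 - 14/9x_2 - 3/2 → -16/3x_2^3 + 92/9x_2^2 - 34/9x_2 - 10/9
  leading term x_2^3: no divisor's leading term divides it; move -16/3x_2^3 to the remainder.
  leading term x_2^2: no divisor's leading term divides it; move 92/9x_2^2 to the remainder.
  leading term x_2: no divisor's leading term divides it; move -34/9x_2 to the remainder.
  leading term 1: no divisor's leading term divides it; move -10/9 to the remainder.
  remainder -16/3x_2^3 + 92/9x_2^2 - 34/9x_2 - 10/9 ≠ 0; add g_4 = -16/3x_2^3 + 92/9x_2^2 - 34/9x_2 - 10/9 to the basis.

The other S-polynomials (S(f_1,g_3), S(f_1,g_4), S(f_2,g_4), S(g_3,g_4)) all reduce to 0 modulo the current basis, so we have a Gröbner basis.
Inter-reduce: drop elements whose leading term is divisible by another's, tail-reduce, and make monic.

G = {x_1 + 16/3x_2^2 - 80/9x_2 + 14/9, x_2^3 - 23/12x_2^2 + 17/24x_2 + 5/24}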